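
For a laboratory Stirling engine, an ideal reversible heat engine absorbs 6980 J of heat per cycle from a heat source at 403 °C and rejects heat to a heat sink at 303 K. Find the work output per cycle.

W ≈ 3850 J

T_H = 403 °C → 403 + 273.15 = 676.15 K.
Carnot efficiency: η = 1 − T_C/T_H = 1 − 303.00/676.15 = 0.5519.
W = η·Q_H = 0.5519 × 6980 = 3850 J.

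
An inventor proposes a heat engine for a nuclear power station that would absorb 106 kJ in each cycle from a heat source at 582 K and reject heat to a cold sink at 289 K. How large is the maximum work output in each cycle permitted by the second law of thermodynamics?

W_max ≈ 53.4 kJ

The second-law ceiling is the Carnot efficiency, η_max = 1 − T_C/T_H = 1 − 289.00/582.00 = 0.5034.
W_max = η_max · Q_H = 0.5034 × 106 = 53.4 kJ.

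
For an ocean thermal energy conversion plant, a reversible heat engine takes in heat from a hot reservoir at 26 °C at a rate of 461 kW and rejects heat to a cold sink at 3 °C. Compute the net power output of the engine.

T_H = 26 °C → 26 + 273.15 = 299.15 K.
T_C = 3 °C → 3 + 273.15 = 276.15 K.
Carnot efficiency: η = 1 − T_C/T_H = 1 − 276.15/299.15 = 0.0769.
W = η·Q_H = 0.0769 × 461 = 35.4 kW.

Ẇ ≈ 35.4 kW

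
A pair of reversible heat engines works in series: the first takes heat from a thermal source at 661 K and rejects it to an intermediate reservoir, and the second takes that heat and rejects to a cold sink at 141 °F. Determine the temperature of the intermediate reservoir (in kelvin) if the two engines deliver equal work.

T_m ≈ 497 K

T_C = 141 °F → (141 − 32) × 5/9 = 60.56 °C = 333.71 K.
For reversible stages Q_m = Q_H·(T_m/T_H). Setting W₁ = Q_H(1 − T_m/T_H) equal to W₂ = Q_m(1 − T_C/T_m) = Q_H·(T_m − T_C)/T_H gives T_H − T_m = T_m − T_C, so T_m = (T_H + T_C)/2 = (661.00 + 333.71)/2 = 497 K.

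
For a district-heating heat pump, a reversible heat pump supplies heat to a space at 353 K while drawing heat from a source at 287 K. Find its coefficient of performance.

COP_HP ≈ 5.348

Reversible heating COP: COP_HP = T_H/(T_H − T_C) = 353.00/(353.00 − 287.00) = 5.348.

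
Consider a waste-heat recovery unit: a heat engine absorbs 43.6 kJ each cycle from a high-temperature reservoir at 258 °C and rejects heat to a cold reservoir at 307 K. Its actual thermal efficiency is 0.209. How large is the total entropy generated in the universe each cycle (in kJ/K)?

T_H = 258 °C → 258 + 273.15 = 531.15 K.
W = η·Q_H = 0.209 × 43.6 = 9.112 kJ, so Q_C = Q_H − W = 34.49 kJ.
Reservoir entropy changes: ΔS_H = −Q_H/T_H = −43.6/531.15 = -0.08209 kJ/K and ΔS_C = +Q_C/T_C = 34.49/307.00 = 0.1123 kJ/K.
ΔS_univ = −Q_H/T_H + Q_C/T_C = 0.03025 kJ/K (> 0, since η = 0.209 < η_Carnot = 0.422).

ΔS_univ ≈ 0.03025 kJ/K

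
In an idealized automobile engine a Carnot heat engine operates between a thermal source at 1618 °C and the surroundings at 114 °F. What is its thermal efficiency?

T_H = 1618 °C → 1618 + 273.15 = 1891.15 K.
T_C = 114 °F → (114 − 32) × 5/9 = 45.56 °C = 318.71 K.
η_rev = 1 − T_C/T_H = 1 − 318.71/1891.15 = 0.831.

η ≈ 0.831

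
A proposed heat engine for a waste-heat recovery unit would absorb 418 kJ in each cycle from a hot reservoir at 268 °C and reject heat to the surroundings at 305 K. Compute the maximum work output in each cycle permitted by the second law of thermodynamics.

T_H = 268 °C → 268 + 273.15 = 541.15 K.
No engine can exceed the Carnot limit: η_max = 1 − T_C/T_H = 1 − 305.00/541.15 = 0.4364.
W_max = η_max · Q_H = 0.4364 × 418 = 182 kJ.

W_max ≈ 182 kJ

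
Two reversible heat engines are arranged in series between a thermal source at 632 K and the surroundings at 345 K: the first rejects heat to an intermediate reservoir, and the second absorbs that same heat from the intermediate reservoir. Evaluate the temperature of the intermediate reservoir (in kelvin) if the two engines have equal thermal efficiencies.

Equal efficiencies require 1 − T_m/T_H = 1 − T_C/T_m, i.e. T_m/T_H = T_C/T_m, so T_m = √(T_H·T_C) = √(632.00 × 345.00) = 467 K.

T_m ≈ 467 K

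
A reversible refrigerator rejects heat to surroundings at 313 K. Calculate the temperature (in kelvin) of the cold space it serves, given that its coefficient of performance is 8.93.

COP_R = T_C/(T_H − T_C) ⇒ T_C = T_H·COP_R/(1 + COP_R) = 313.00 × 8.93/(1 + 8.93) = 281 K.

T_C ≈ 281 K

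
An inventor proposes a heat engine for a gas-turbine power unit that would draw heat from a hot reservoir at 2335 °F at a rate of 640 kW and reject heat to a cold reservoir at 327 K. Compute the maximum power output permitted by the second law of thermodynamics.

T_H = 2335 °F → (2335 − 32) × 5/9 = 1279.44 °C = 1552.59 K.
The second-law ceiling is the Carnot efficiency, η_max = 1 − T_C/T_H = 1 − 327.00/1552.59 = 0.7894.
W_max = η_max · Q_H = 0.7894 × 640 = 505.2 kW.

Ẇ_max ≈ 505.2 kW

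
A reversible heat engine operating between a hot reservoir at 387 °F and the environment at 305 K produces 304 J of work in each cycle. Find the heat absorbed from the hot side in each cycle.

T_H = 387 °F → (387 − 32) × 5/9 = 197.22 °C = 470.37 K.
For a reversible engine, η = 1 − T_C/T_H = 1 − 305.00/470.37 = 0.3516.
Q_H = W/η = 304/0.3516 = 865 J.

Q_H ≈ 865 J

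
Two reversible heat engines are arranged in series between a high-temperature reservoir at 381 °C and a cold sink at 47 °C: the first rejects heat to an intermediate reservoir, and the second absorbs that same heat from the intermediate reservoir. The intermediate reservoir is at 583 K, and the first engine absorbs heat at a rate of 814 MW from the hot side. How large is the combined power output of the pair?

T_H = 381 °C → 381 + 273.15 = 654.15 K.
T_C = 47 °C → 47 + 273.15 = 320.15 K.
Two reversible stages in series are equivalent to a single Carnot engine between T_H and T_C, so η_total = 1 − T_C/T_H = 1 − 320.15/654.15 = 0.5106.
W_total = η_total · Q_H = 0.5106 × 814 = 415.6 MW.

Ẇ_total ≈ 415.6 MW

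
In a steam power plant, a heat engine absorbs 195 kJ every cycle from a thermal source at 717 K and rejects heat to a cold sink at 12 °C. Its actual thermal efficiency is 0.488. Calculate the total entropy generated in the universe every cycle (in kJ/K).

T_C = 12 °C → 12 + 273.15 = 285.15 K.
W = η·Q_H = 0.488 × 195 = 95.16 kJ, so Q_C = Q_H − W = 99.84 kJ.
Reservoir entropy changes: ΔS_H = −Q_H/T_H = −195/717.00 = -0.2720 kJ/K and ΔS_C = +Q_C/T_C = 99.84/285.15 = 0.3501 kJ/K.
ΔS_univ = −Q_H/T_H + Q_C/T_C = 0.0782 kJ/K (> 0, since η = 0.488 < η_Carnot = 0.602).

ΔS_univ ≈ 0.0782 kJ/K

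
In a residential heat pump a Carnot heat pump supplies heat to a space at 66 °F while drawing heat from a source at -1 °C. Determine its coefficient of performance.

COP_HP ≈ 14.68

T_H = 66 °F → (66 − 32) × 5/9 = 18.89 °C = 292.04 K.
T_C = -1 °C → -1 + 273.15 = 272.15 K.
For a reversible heat pump, COP_HP = T_H/(T_H − T_C) = 292.04/(292.04 − 272.15) = 14.68.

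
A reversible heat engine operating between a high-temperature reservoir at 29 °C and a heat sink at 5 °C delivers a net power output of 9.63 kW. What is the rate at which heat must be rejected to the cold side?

Q̇_C ≈ 112 kW

T_H = 29 °C → 29 + 273.15 = 302.15 K.
T_C = 5 °C → 5 + 273.15 = 278.15 K.
Carnot efficiency: η = 1 − T_C/T_H = 1 − 278.15/302.15 = 0.0794.
Since Q_C/Q_H = T_C/T_H and Q_H = W/η, Q_C = W·T_C/(T_H − T_C) = 9.63 × 278.15/24.00 = 112 kW.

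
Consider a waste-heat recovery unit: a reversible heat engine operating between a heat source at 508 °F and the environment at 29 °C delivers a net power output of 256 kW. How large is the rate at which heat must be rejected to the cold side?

Q̇_C ≈ 329 kW

T_H = 508 °F → (508 − 32) × 5/9 = 264.44 °C = 537.59 K.
T_C = 29 °C → 29 + 273.15 = 302.15 K.
For a reversible engine, η = 1 − T_C/T_H = 1 − 302.15/537.59 = 0.4380.
Since Q_C/Q_H = T_C/T_H and Q_H = W/η, Q_C = W·T_C/(T_H − T_C) = 256 × 302.15/235.44 = 329 kW.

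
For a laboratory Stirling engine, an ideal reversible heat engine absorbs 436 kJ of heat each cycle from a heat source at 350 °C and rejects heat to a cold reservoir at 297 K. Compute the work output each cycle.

T_H = 350 °C → 350 + 273.15 = 623.15 K.
η_rev = 1 − T_C/T_H = 1 − 297.00/623.15 = 0.5234.
W = η·Q_H = 0.5234 × 436 = 228 kJ.

W ≈ 228 kJ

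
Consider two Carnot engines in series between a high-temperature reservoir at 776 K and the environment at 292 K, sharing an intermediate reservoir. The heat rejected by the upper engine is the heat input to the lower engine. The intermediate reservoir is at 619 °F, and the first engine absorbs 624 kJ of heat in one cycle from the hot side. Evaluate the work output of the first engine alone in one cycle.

T_m = 619 °F → (619 − 32) × 5/9 = 326.11 °C = 599.26 K.
First-stage efficiency η₁ = 1 − T_m/T_H = 1 − 599.26/776.00 = 0.2278.
W₁ = η₁·Q_H = 0.2278 × 624 = 142.1 kJ.

W₁ ≈ 142.1 kJ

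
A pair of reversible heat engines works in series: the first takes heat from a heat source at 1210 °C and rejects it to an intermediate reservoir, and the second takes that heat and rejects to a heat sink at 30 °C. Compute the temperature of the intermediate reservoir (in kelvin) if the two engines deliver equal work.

T_H = 1210 °C → 1210 + 273.15 = 1483.15 K.
T_C = 30 °C → 30 + 273.15 = 303.15 K.
For reversible stages Q_m = Q_H·(T_m/T_H). Setting W₁ = Q_H(1 − T_m/T_H) equal to W₂ = Q_m(1 − T_C/T_m) = Q_H·(T_m − T_C)/T_H gives T_H − T_m = T_m − T_C, so T_m = (T_H + T_C)/2 = (1483.15 + 303.15)/2 = 893 K.

T_m ≈ 893 K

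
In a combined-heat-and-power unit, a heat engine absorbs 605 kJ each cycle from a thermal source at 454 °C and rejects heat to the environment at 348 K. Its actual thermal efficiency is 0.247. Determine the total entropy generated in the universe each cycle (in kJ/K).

T_H = 454 °C → 454 + 273.15 = 727.15 K.
W = η·Q_H = 0.247 × 605 = 149.4 kJ, so Q_C = Q_H − W = 455.6 kJ.
The hot reservoir loses entropy Q_H/T_H = 605/727.15 = 0.8320 kJ/K; the cold reservoir gains Q_C/T_C = 455.6/348.00 = 1.309 kJ/K.
ΔS_univ = −Q_H/T_H + Q_C/T_C = 0.4771 kJ/K (> 0, since η = 0.247 < η_Carnot = 0.521).

ΔS_univ ≈ 0.4771 kJ/K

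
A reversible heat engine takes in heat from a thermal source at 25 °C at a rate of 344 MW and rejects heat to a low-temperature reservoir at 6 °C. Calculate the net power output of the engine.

T_H = 25 °C → 25 + 273.15 = 298.15 K.
T_C = 6 °C → 6 + 273.15 = 279.15 K.
Since the cycle is reversible, η = 1 − T_C/T_H = 1 − 279.15/298.15 = 0.0637.
W = η·Q_H = 0.0637 × 344 = 21.9 MW.

Ẇ ≈ 21.9 MW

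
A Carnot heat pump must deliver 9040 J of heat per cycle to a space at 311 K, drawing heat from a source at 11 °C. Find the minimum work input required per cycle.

T_C = 11 °C → 11 + 273.15 = 284.15 K.
Reversible heating COP: COP_HP = T_H/(T_H − T_C) = 311.00/26.85 = 11.5829.
W = Q_H/COP_HP = 9040/11.5829 = 780 J.

W_in ≈ 780 J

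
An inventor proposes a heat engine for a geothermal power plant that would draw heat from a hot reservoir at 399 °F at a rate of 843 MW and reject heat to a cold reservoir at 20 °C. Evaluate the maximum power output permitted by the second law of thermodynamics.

T_H = 399 °F → (399 − 32) × 5/9 = 203.89 °C = 477.04 K.
T_C = 20 °C → 20 + 273.15 = 293.15 K.
The second-law ceiling is the Carnot efficiency, η_max = 1 − T_C/T_H = 1 − 293.15/477.04 = 0.3855.
W_max = η_max · Q_H = 0.3855 × 843 = 325 MW.

Ẇ_max ≈ 325 MW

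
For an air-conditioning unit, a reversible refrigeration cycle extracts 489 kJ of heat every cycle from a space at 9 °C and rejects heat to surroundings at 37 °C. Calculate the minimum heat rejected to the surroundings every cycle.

Q_H ≈ 538 kJ

T_H = 37 °C → 37 + 273.15 = 310.15 K.
T_C = 9 °C → 9 + 273.15 = 282.15 K.
For a reversible cycle Q_H/Q_C = T_H/T_C, so Q_H = Q_C·T_H/T_C = 489 × 310.15/282.15 = 538 kJ.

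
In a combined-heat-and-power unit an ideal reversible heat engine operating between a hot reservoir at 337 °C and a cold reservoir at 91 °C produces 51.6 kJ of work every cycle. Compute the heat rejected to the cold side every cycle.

Q_C ≈ 76.4 kJ

T_H = 337 °C → 337 + 273.15 = 610.15 K.
T_C = 91 °C → 91 + 273.15 = 364.15 K.
Carnot efficiency: η = 1 − T_C/T_H = 1 − 364.15/610.15 = 0.4032.
Since Q_C/Q_H = T_C/T_H and Q_H = W/η, Q_C = W·T_C/(T_H − T_C) = 51.6 × 364.15/246.00 = 76.4 kJ.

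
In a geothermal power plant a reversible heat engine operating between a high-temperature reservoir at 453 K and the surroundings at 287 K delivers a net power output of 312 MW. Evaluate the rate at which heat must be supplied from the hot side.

Q̇_H ≈ 851 MW

η_rev = 1 − T_C/T_H = 1 − 287.00/453.00 = 0.3664.
Q_H = W/η = 312/0.3664 = 851 MW.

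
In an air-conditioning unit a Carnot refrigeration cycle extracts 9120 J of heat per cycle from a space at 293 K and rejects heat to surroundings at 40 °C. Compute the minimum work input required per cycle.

T_H = 40 °C → 40 + 273.15 = 313.15 K.
The reversible coefficient of performance is COP_R = T_C/(T_H − T_C) = 293.00/20.15 = 14.5409.
W = Q_C/COP_R = 9120/14.5409 = 627 J.

W_in ≈ 627 J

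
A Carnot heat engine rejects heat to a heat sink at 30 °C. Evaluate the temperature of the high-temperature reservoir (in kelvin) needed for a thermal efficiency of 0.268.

T_C = 30 °C → 30 + 273.15 = 303.15 K.
From η = 1 − T_C/T_H, solving for T_H gives T_H = T_C/(1 − η) = 303.15/(1 − 0.268) = 414 K.

T_H ≈ 414 K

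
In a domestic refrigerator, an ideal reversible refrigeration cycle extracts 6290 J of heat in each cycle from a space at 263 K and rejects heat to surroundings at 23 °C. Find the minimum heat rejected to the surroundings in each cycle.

T_H = 23 °C → 23 + 273.15 = 296.15 K.
For a reversible cycle Q_H/Q_C = T_H/T_C, so Q_H = Q_C·T_H/T_C = 6290 × 296.15/263.00 = 7083 J.

Q_H ≈ 7083 J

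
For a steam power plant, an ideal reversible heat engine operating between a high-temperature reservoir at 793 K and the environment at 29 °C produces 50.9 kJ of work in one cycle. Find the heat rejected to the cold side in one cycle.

T_C = 29 °C → 29 + 273.15 = 302.15 K.
For a reversible engine, η = 1 − T_C/T_H = 1 − 302.15/793.00 = 0.6190.
Since Q_C/Q_H = T_C/T_H and Q_H = W/η, Q_C = W·T_C/(T_H − T_C) = 50.9 × 302.15/490.85 = 31.33 kJ.

Q_C ≈ 31.33 kJ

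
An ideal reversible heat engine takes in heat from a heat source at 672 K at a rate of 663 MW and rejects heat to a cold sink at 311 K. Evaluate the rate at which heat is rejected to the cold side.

Q̇_C ≈ 307 MW

Since the cycle is reversible, η = 1 − T_C/T_H = 1 − 311.00/672.00 = 0.5372.
For a reversible cycle Q_C/Q_H = T_C/T_H, so Q_C = 663 × 311.00/672.00 = 307 MW.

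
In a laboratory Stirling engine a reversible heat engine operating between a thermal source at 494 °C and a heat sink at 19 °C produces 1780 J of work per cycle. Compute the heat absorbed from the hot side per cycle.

T_H = 494 °C → 494 + 273.15 = 767.15 K.
T_C = 19 °C → 19 + 273.15 = 292.15 K.
η_rev = 1 − T_C/T_H = 1 − 292.15/767.15 = 0.6192.
Q_H = W/η = 1780/0.6192 = 2870 J.

Q_H ≈ 2870 J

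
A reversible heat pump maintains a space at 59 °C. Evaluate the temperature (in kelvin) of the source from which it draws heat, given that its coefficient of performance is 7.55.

T_C ≈ 288 K

T_H = 59 °C → 59 + 273.15 = 332.15 K.
COP_HP = T_H/(T_H − T_C) ⇒ T_C = T_H·(COP_HP − 1)/COP_HP = 332.15 × (7.55 − 1)/7.55 = 288 K.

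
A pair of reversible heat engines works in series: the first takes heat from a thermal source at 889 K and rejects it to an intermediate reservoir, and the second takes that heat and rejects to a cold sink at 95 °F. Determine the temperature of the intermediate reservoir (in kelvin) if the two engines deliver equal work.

T_C = 95 °F → (95 − 32) × 5/9 = 35.00 °C = 308.15 K.
For reversible stages Q_m = Q_H·(T_m/T_H). Setting W₁ = Q_H(1 − T_m/T_H) equal to W₂ = Q_m(1 − T_C/T_m) = Q_H·(T_m − T_C)/T_H gives T_H − T_m = T_m − T_C, so T_m = (T_H + T_C)/2 = (889.00 + 308.15)/2 = 599 K.

T_m ≈ 599 K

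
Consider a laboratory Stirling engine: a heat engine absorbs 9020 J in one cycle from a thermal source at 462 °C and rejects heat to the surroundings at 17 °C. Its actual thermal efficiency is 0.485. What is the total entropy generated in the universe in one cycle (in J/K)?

T_H = 462 °C → 462 + 273.15 = 735.15 K.
T_C = 17 °C → 17 + 273.15 = 290.15 K.
W = η·Q_H = 0.485 × 9020 = 4375 J, so Q_C = Q_H − W = 4645 J.
Entropy balance on the reservoirs: −Q_H/T_H = -12.27 J/K, +Q_C/T_C = 16.01 J/K.
ΔS_univ = −Q_H/T_H + Q_C/T_C = 3.74 J/K (> 0, since η = 0.485 < η_Carnot = 0.605).

ΔS_univ ≈ 3.74 J/K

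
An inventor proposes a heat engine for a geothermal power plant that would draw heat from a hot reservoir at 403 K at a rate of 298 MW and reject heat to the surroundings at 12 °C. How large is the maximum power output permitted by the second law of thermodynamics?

Ẇ_max ≈ 87.14 MW

T_C = 12 °C → 12 + 273.15 = 285.15 K.
No engine can exceed the Carnot limit: η_max = 1 − T_C/T_H = 1 − 285.15/403.00 = 0.2924.
W_max = η_max · Q_H = 0.2924 × 298 = 87.14 MW.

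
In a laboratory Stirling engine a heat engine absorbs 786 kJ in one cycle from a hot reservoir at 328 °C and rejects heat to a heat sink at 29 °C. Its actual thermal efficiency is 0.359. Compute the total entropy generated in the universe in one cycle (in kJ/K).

T_H = 328 °C → 328 + 273.15 = 601.15 K.
T_C = 29 °C → 29 + 273.15 = 302.15 K.
W = η·Q_H = 0.359 × 786 = 282.2 kJ, so Q_C = Q_H − W = 503.8 kJ.
Entropy balance on the reservoirs: −Q_H/T_H = -1.307 kJ/K, +Q_C/T_C = 1.667 kJ/K.
ΔS_univ = −Q_H/T_H + Q_C/T_C = 0.360 kJ/K (> 0, since η = 0.359 < η_Carnot = 0.497).

ΔS_univ ≈ 0.360 kJ/K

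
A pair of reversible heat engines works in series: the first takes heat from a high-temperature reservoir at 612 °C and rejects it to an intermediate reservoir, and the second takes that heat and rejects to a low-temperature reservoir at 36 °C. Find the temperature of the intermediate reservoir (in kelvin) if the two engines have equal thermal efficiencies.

T_m ≈ 523 K

T_H = 612 °C → 612 + 273.15 = 885.15 K.
T_C = 36 °C → 36 + 273.15 = 309.15 K.
Equal efficiencies require 1 − T_m/T_H = 1 − T_C/T_m, i.e. T_m/T_H = T_C/T_m, so T_m = √(T_H·T_C) = √(885.15 × 309.15) = 523 K.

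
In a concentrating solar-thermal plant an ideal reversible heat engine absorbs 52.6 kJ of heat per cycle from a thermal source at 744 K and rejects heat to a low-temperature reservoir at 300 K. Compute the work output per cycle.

Carnot efficiency: η = 1 − T_C/T_H = 1 − 300.00/744.00 = 0.5968.
W = η·Q_H = 0.5968 × 52.6 = 31.39 kJ.

W ≈ 31.39 kJ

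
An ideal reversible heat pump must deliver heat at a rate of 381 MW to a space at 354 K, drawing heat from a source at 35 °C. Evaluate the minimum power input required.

Ẇ_in ≈ 49.3 MW

T_C = 35 °C → 35 + 273.15 = 308.15 K.
COP_HP = T_H/(T_H − T_C) = 354.00/45.85 = 7.7208.
W = Q_H/COP_HP = 381/7.7208 = 49.3 MW.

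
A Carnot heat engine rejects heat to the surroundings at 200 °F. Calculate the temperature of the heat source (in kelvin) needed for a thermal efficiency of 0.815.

T_H ≈ 1980 K

T_C = 200 °F → (200 − 32) × 5/9 = 93.33 °C = 366.48 K.
From η = 1 − T_C/T_H, solving for T_H gives T_H = T_C/(1 − η) = 366.48/(1 − 0.815) = 1980 K.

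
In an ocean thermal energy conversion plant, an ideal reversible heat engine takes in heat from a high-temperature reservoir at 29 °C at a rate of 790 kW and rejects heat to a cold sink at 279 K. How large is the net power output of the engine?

T_H = 29 °C → 29 + 273.15 = 302.15 K.
The Carnot efficiency is η = 1 − T_C/T_H = 1 − 279.00/302.15 = 0.0766.
W = η·Q_H = 0.0766 × 790 = 60.53 kW.

Ẇ ≈ 60.53 kW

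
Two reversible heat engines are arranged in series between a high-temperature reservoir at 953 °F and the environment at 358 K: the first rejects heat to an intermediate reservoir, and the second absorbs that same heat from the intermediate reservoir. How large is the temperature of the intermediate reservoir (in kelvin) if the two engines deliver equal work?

T_m ≈ 571.4 K

T_H = 953 °F → (953 − 32) × 5/9 = 511.67 °C = 784.82 K.
For reversible stages Q_m = Q_H·(T_m/T_H). Setting W₁ = Q_H(1 − T_m/T_H) equal to W₂ = Q_m(1 − T_C/T_m) = Q_H·(T_m − T_C)/T_H gives T_H − T_m = T_m − T_C, so T_m = (T_H + T_C)/2 = (784.82 + 358.00)/2 = 571.4 K.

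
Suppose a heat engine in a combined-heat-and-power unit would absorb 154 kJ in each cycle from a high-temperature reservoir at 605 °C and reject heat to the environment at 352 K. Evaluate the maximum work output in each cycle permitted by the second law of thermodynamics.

T_H = 605 °C → 605 + 273.15 = 878.15 K.
By the Carnot theorem, η_max = 1 − T_C/T_H = 1 − 352.00/878.15 = 0.5992.
W_max = η_max · Q_H = 0.5992 × 154 = 92.3 kJ.

W_max ≈ 92.3 kJ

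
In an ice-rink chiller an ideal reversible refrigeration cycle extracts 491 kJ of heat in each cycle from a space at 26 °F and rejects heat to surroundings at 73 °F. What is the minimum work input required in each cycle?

W_in ≈ 47.52 kJ

T_H = 73 °F → (73 − 32) × 5/9 = 22.78 °C = 295.93 K.
T_C = 26 °F → (26 − 32) × 5/9 = -3.33 °C = 269.82 K.
The reversible coefficient of performance is COP_R = T_C/(T_H − T_C) = 269.82/26.11 = 10.3334.
W = Q_C/COP_R = 491/10.3334 = 47.52 kJ.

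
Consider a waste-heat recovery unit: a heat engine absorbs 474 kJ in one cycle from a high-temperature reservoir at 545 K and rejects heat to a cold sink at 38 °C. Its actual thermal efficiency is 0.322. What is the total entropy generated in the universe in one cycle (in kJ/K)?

T_C = 38 °C → 38 + 273.15 = 311.15 K.
W = η·Q_H = 0.322 × 474 = 152.6 kJ, so Q_C = Q_H − W = 321.4 kJ.
The hot reservoir loses entropy Q_H/T_H = 474/545.00 = 0.8697 kJ/K; the cold reservoir gains Q_C/T_C = 321.4/311.15 = 1.033 kJ/K.
ΔS_univ = −Q_H/T_H + Q_C/T_C = 0.163 kJ/K (> 0, since η = 0.322 < η_Carnot = 0.429).

ΔS_univ ≈ 0.163 kJ/K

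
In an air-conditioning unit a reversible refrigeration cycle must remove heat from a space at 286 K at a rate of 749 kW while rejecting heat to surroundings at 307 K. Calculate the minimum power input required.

Ẇ_in ≈ 55.0 kW

For a reversible refrigerator, COP_R = T_C/(T_H − T_C) = 286.00/21.00 = 13.6190.
W = Q_C/COP_R = 749/13.6190 = 55.0 kW.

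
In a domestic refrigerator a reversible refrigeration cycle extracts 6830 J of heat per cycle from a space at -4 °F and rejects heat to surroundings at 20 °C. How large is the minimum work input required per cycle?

T_H = 20 °C → 20 + 273.15 = 293.15 K.
T_C = -4 °F → (-4 − 32) × 5/9 = -20.00 °C = 253.15 K.
The reversible coefficient of performance is COP_R = T_C/(T_H − T_C) = 253.15/40.00 = 6.3287.
W = Q_C/COP_R = 6830/6.3287 = 1080 J.

W_in ≈ 1080 J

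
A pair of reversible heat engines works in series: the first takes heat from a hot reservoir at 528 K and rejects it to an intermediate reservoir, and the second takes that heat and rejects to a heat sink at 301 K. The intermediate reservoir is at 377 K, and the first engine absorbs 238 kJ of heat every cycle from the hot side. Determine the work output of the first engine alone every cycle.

First-stage efficiency η₁ = 1 − T_m/T_H = 1 − 377.00/528.00 = 0.2860.
W₁ = η₁·Q_H = 0.2860 × 238 = 68.1 kJ.

W₁ ≈ 68.1 kJ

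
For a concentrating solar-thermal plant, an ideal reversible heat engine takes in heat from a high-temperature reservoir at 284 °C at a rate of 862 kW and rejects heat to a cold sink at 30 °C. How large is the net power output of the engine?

T_H = 284 °C → 284 + 273.15 = 557.15 K.
T_C = 30 °C → 30 + 273.15 = 303.15 K.
Carnot efficiency: η = 1 − T_C/T_H = 1 − 303.15/557.15 = 0.4559.
W = η·Q_H = 0.4559 × 862 = 393 kW.

Ẇ ≈ 393 kW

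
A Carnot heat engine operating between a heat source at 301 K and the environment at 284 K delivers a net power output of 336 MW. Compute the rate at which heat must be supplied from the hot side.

Q̇_H ≈ 5950 MW

Since the cycle is reversible, η = 1 − T_C/T_H = 1 − 284.00/301.00 = 0.0565.
Q_H = W/η = 336/0.0565 = 5950 MW.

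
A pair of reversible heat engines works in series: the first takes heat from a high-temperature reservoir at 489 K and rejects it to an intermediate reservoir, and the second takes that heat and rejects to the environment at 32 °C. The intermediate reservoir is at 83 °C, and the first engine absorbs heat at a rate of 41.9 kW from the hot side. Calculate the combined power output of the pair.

Ẇ_total ≈ 15.75 kW

T_C = 32 °C → 32 + 273.15 = 305.15 K.
Two reversible stages in series are equivalent to a single Carnot engine between T_H and T_C, so η_total = 1 − T_C/T_H = 1 − 305.15/489.00 = 0.3760.
W_total = η_total · Q_H = 0.3760 × 41.9 = 15.75 kW.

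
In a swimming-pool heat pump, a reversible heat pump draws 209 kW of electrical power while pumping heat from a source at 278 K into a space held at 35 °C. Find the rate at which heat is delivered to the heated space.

Q̇_H ≈ 2140 kW

T_H = 35 °C → 35 + 273.15 = 308.15 K.
For a reversible heat pump, COP_HP = T_H/(T_H − T_C) = 308.15/30.15 = 10.2206.
Q_H = COP_HP · W = 10.2206 × 209 = 2140 kW.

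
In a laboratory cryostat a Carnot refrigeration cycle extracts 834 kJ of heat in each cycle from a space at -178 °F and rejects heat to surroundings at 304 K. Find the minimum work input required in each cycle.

W_in ≈ 786 kJ

T_C = -178 °F → (-178 − 32) × 5/9 = -116.67 °C = 156.48 K.
For a reversible refrigerator, COP_R = T_C/(T_H − T_C) = 156.48/147.52 = 1.0608.
W = Q_C/COP_R = 834/1.0608 = 786 kJ.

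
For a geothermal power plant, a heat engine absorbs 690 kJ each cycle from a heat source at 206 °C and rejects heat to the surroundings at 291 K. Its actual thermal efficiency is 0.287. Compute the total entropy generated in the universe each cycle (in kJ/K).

T_H = 206 °C → 206 + 273.15 = 479.15 K.
W = η·Q_H = 0.287 × 690 = 198.0 kJ, so Q_C = Q_H − W = 492.0 kJ.
The hot reservoir loses entropy Q_H/T_H = 690/479.15 = 1.440 kJ/K; the cold reservoir gains Q_C/T_C = 492.0/291.00 = 1.691 kJ/K.
ΔS_univ = −Q_H/T_H + Q_C/T_C = 0.251 kJ/K (> 0, since η = 0.287 < η_Carnot = 0.393).

ΔS_univ ≈ 0.251 kJ/K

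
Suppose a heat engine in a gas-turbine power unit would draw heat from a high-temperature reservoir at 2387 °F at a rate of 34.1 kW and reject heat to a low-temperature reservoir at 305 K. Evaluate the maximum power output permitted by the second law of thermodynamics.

T_H = 2387 °F → (2387 − 32) × 5/9 = 1308.33 °C = 1581.48 K.
The second-law ceiling is the Carnot efficiency, η_max = 1 − T_C/T_H = 1 − 305.00/1581.48 = 0.8071.
W_max = η_max · Q_H = 0.8071 × 34.1 = 27.5 kW.

Ẇ_max ≈ 27.5 kW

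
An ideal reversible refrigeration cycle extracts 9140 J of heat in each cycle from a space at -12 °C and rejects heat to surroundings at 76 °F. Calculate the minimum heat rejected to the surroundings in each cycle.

Q_H ≈ 10420 J

T_H = 76 °F → (76 − 32) × 5/9 = 24.44 °C = 297.59 K.
T_C = -12 °C → -12 + 273.15 = 261.15 K.
For a reversible cycle Q_H/Q_C = T_H/T_C, so Q_H = Q_C·T_H/T_C = 9140 × 297.59/261.15 = 10420 J.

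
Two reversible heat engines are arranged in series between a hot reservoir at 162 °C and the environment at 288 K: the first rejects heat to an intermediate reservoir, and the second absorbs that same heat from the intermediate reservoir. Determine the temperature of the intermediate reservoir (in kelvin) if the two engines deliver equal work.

T_m ≈ 362 K

T_H = 162 °C → 162 + 273.15 = 435.15 K.
For reversible stages Q_m = Q_H·(T_m/T_H). Setting W₁ = Q_H(1 − T_m/T_H) equal to W₂ = Q_m(1 − T_C/T_m) = Q_H·(T_m − T_C)/T_H gives T_H − T_m = T_m − T_C, so T_m = (T_H + T_C)/2 = (435.15 + 288.00)/2 = 362 K.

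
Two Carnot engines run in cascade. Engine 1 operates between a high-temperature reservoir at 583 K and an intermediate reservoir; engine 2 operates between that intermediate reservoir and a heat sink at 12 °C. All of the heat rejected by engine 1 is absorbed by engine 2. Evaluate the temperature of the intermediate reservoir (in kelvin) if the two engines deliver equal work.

T_C = 12 °C → 12 + 273.15 = 285.15 K.
For reversible stages Q_m = Q_H·(T_m/T_H). Setting W₁ = Q_H(1 − T_m/T_H) equal to W₂ = Q_m(1 − T_C/T_m) = Q_H·(T_m − T_C)/T_H gives T_H − T_m = T_m − T_C, so T_m = (T_H + T_C)/2 = (583.00 + 285.15)/2 = 434.1 K.

T_m ≈ 434.1 K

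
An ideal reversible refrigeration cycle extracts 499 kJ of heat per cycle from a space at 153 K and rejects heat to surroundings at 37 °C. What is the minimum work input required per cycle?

W_in ≈ 512.5 kJ

T_H = 37 °C → 37 + 273.15 = 310.15 K.
For a reversible refrigerator, COP_R = T_C/(T_H − T_C) = 153.00/157.15 = 0.9736.
W = Q_C/COP_R = 499/0.9736 = 512.5 kJ.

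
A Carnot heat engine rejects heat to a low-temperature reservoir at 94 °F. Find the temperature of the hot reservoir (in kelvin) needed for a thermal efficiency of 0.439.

T_C = 94 °F → (94 − 32) × 5/9 = 34.44 °C = 307.59 K.
From η = 1 − T_C/T_H, solving for T_H gives T_H = T_C/(1 − η) = 307.59/(1 − 0.439) = 548.3 K.

T_H ≈ 548.3 K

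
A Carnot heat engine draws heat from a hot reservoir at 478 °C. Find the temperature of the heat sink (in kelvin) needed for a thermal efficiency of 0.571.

T_C ≈ 322 K

T_H = 478 °C → 478 + 273.15 = 751.15 K.
From η = 1 − T_C/T_H, T_C = T_H·(1 − η) = 751.15 × (1 − 0.571) = 322 K.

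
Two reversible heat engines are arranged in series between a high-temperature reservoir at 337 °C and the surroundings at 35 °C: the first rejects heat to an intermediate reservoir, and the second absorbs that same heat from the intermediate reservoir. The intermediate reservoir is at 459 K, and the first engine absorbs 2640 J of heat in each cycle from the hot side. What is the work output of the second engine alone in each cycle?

T_H = 337 °C → 337 + 273.15 = 610.15 K.
T_C = 35 °C → 35 + 273.15 = 308.15 K.
Heat entering the second stage: Q_m = Q_H·(T_m/T_H) = 2640 × 459.00/610.15 = 1986 J.
Second-stage efficiency η₂ = 1 − T_C/T_m = 1 − 308.15/459.00 = 0.3286, so W₂ = η₂·Q_m = 652.7 J.

W₂ ≈ 652.7 J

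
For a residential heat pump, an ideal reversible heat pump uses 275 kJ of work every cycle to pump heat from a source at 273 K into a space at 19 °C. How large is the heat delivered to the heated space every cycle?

Q_H ≈ 4200 kJ

T_H = 19 °C → 19 + 273.15 = 292.15 K.
COP_HP = T_H/(T_H − T_C) = 292.15/19.15 = 15.2559.
Q_H = COP_HP · W = 15.2559 × 275 = 4200 kJ.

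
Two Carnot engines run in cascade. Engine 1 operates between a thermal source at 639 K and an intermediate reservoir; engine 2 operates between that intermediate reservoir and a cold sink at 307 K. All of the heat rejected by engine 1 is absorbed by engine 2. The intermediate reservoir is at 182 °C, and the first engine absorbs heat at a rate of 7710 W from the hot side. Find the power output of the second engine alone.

T_m = 182 °C → 182 + 273.15 = 455.15 K.
Heat entering the second stage: Q_m = Q_H·(T_m/T_H) = 7710 × 455.15/639.00 = 5492 W.
Second-stage efficiency η₂ = 1 − T_C/T_m = 1 − 307.00/455.15 = 0.3255, so W₂ = η₂·Q_m = 1788 W.

Ẇ₂ ≈ 1788 W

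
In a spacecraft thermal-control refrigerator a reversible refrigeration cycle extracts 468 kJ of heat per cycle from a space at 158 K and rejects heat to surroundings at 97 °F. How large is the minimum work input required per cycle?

T_H = 97 °F → (97 − 32) × 5/9 = 36.11 °C = 309.26 K.
COP_R = T_C/(T_H − T_C) = 158.00/151.26 = 1.0446.
W = Q_C/COP_R = 468/1.0446 = 448 kJ.

W_in ≈ 448 kJ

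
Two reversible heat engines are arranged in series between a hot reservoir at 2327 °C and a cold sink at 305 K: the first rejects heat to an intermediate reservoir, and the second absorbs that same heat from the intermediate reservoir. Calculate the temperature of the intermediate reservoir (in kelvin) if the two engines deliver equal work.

T_H = 2327 °C → 2327 + 273.15 = 2600.15 K.
For reversible stages Q_m = Q_H·(T_m/T_H). Setting W₁ = Q_H(1 − T_m/T_H) equal to W₂ = Q_m(1 − T_C/T_m) = Q_H·(T_m − T_C)/T_H gives T_H − T_m = T_m − T_C, so T_m = (T_H + T_C)/2 = (2600.15 + 305.00)/2 = 1450 K.

T_m ≈ 1450 K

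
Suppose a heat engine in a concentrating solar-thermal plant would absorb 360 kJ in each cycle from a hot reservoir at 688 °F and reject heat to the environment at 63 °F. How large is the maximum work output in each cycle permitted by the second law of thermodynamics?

T_H = 688 °F → (688 − 32) × 5/9 = 364.44 °C = 637.59 K.
T_C = 63 °F → (63 − 32) × 5/9 = 17.22 °C = 290.37 K.
No engine can exceed the Carnot limit: η_max = 1 − T_C/T_H = 1 − 290.37/637.59 = 0.5446.
W_max = η_max · Q_H = 0.5446 × 360 = 196 kJ.

W_max ≈ 196 kJ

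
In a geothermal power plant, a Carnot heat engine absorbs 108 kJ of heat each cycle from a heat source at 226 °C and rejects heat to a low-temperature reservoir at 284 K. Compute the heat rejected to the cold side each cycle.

Q_C ≈ 61.4 kJ

T_H = 226 °C → 226 + 273.15 = 499.15 K.
For a reversible engine, η = 1 − T_C/T_H = 1 − 284.00/499.15 = 0.4310.
For a reversible cycle Q_C/Q_H = T_C/T_H, so Q_C = 108 × 284.00/499.15 = 61.4 kJ.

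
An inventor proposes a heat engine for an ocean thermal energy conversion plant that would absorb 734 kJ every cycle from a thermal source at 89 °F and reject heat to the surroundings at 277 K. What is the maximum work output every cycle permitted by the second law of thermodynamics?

W_max ≈ 66.98 kJ

T_H = 89 °F → (89 − 32) × 5/9 = 31.67 °C = 304.82 K.
The upper bound on efficiency is η_max = 1 − T_C/T_H = 1 − 277.00/304.82 = 0.0913.
W_max = η_max · Q_H = 0.0913 × 734 = 66.98 kJ.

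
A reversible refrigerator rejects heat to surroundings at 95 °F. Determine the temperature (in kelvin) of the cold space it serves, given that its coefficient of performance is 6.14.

T_C ≈ 265 K

T_H = 95 °F → (95 − 32) × 5/9 = 35.00 °C = 308.15 K.
COP_R = T_C/(T_H − T_C) ⇒ T_C = T_H·COP_R/(1 + COP_R) = 308.15 × 6.14/(1 + 6.14) = 265 K.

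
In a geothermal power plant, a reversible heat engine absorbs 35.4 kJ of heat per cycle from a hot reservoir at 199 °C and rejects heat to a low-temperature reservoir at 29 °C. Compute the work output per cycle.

W ≈ 12.7 kJ

T_H = 199 °C → 199 + 273.15 = 472.15 K.
T_C = 29 °C → 29 + 273.15 = 302.15 K.
The Carnot efficiency is η = 1 − T_C/T_H = 1 − 302.15/472.15 = 0.3601.
W = η·Q_H = 0.3601 × 35.4 = 12.7 kJ.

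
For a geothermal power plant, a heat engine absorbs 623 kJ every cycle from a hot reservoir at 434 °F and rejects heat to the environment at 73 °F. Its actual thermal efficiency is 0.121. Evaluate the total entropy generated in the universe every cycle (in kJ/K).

ΔS_univ ≈ 0.596 kJ/K

T_H = 434 °F → (434 − 32) × 5/9 = 223.33 °C = 496.48 K.
T_C = 73 °F → (73 − 32) × 5/9 = 22.78 °C = 295.93 K.
W = η·Q_H = 0.121 × 623 = 75.38 kJ, so Q_C = Q_H − W = 547.6 kJ.
Entropy balance on the reservoirs: −Q_H/T_H = -1.255 kJ/K, +Q_C/T_C = 1.851 kJ/K.
ΔS_univ = −Q_H/T_H + Q_C/T_C = 0.596 kJ/K (> 0, since η = 0.121 < η_Carnot = 0.404).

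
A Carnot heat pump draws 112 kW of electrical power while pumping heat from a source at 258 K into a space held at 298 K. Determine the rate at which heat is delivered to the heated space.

Reversible heating COP: COP_HP = T_H/(T_H − T_C) = 298.00/40.00 = 7.4500.
Q_H = COP_HP · W = 7.4500 × 112 = 834 kW.

Q̇_H ≈ 834 kW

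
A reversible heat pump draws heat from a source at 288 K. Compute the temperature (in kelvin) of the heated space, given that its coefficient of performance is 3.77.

T_H ≈ 392 K

COP_HP = T_H/(T_H − T_C) ⇒ T_H = T_C·COP_HP/(COP_HP − 1) = 288.00 × 3.77/(3.77 − 1) = 392 K.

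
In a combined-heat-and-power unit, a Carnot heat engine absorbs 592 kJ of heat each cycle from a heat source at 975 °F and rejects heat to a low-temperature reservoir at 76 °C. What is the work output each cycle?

T_H = 975 °F → (975 − 32) × 5/9 = 523.89 °C = 797.04 K.
T_C = 76 °C → 76 + 273.15 = 349.15 K.
Since the cycle is reversible, η = 1 − T_C/T_H = 1 − 349.15/797.04 = 0.5619.
W = η·Q_H = 0.5619 × 592 = 332.7 kJ.

W ≈ 332.7 kJ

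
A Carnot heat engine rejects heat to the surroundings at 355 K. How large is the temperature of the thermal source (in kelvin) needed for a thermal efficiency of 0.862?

From η = 1 − T_C/T_H, solving for T_H gives T_H = T_C/(1 − η) = 355.00/(1 − 0.862) = 2572 K.

T_H ≈ 2572 K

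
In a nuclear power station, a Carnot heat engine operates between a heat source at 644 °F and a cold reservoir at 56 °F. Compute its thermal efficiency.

T_H = 644 °F → (644 − 32) × 5/9 = 340.00 °C = 613.15 K.
T_C = 56 °F → (56 − 32) × 5/9 = 13.33 °C = 286.48 K.
η_rev = 1 − T_C/T_H = 1 − 286.48/613.15 = 0.533.

η ≈ 0.533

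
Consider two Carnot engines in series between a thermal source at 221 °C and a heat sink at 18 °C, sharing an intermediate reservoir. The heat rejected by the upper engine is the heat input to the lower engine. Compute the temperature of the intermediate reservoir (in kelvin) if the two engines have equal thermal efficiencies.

T_m ≈ 379 K

T_H = 221 °C → 221 + 273.15 = 494.15 K.
T_C = 18 °C → 18 + 273.15 = 291.15 K.
Equal efficiencies require 1 − T_m/T_H = 1 − T_C/T_m, i.e. T_m/T_H = T_C/T_m, so T_m = √(T_H·T_C) = √(494.15 × 291.15) = 379 K.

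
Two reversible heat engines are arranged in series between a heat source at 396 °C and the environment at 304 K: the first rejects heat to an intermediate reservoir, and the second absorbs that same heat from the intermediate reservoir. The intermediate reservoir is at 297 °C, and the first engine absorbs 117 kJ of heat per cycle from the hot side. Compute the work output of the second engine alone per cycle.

W₂ ≈ 46.5 kJ

T_H = 396 °C → 396 + 273.15 = 669.15 K.
T_m = 297 °C → 297 + 273.15 = 570.15 K.
Heat entering the second stage: Q_m = Q_H·(T_m/T_H) = 117 × 570.15/669.15 = 99.7 kJ.
Second-stage efficiency η₂ = 1 − T_C/T_m = 1 − 304.00/570.15 = 0.4668, so W₂ = η₂·Q_m = 46.5 kJ.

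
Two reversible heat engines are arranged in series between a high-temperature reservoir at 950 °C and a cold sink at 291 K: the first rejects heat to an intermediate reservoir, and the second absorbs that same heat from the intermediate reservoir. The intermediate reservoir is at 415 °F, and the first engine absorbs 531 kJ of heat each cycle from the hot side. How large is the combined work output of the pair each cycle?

W_total ≈ 405 kJ

T_H = 950 °C → 950 + 273.15 = 1223.15 K.
Two reversible stages in series are equivalent to a single Carnot engine between T_H and T_C, so η_total = 1 − T_C/T_H = 1 − 291.00/1223.15 = 0.7621.
W_total = η_total · Q_H = 0.7621 × 531 = 405 kJ.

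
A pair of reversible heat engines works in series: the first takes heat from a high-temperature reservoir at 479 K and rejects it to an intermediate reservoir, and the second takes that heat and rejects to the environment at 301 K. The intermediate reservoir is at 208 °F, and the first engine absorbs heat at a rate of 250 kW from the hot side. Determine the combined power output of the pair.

Two reversible stages in series are equivalent to a single Carnot engine between T_H and T_C, so η_total = 1 − T_C/T_H = 1 − 301.00/479.00 = 0.3716.
W_total = η_total · Q_H = 0.3716 × 250 = 92.90 kW.

Ẇ_total ≈ 92.90 kW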